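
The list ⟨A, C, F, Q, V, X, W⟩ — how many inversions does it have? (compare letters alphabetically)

1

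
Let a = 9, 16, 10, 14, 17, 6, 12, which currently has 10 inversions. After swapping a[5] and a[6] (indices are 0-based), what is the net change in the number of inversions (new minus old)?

+1

Positions 5 and 6 hold 6 and 12; after swapping, the array is [9, 16, 10, 14, 17, 12, 6].
Sweep left to right; for each value list the smaller values that follow it:
9: 1
16: 4
10: 1
14: 2
17: 2
12: 1
6: 0
Sum: 1 + 4 + 1 + 2 + 2 + 1 + 0 = 11
Change: 11 − 10 = +1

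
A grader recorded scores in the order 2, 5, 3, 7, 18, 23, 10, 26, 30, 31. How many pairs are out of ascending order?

Sweep left to right; for each value list the smaller values that follow it:
2 → none → 0
5 → 3 → 1
3 → none → 0
7 → none → 0
18 → 10 → 1
23 → 10 → 1
10 → none → 0
26 → none → 0
30 → none → 0
31 → none → 0
Sum: 0 + 1 + 0 + 0 + 1 + 1 + 0 + 0 + 0 + 0 = 3

3 inversions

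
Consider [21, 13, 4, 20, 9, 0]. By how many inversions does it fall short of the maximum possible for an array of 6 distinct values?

3

Maximum inversions for 6 distinct elements is C(6, 2) = 6·5/2 = 15.
Current inversions — for each element, count later smaller elements:
21: 5
13: 3
4: 1
20: 2
9: 1
0: 0
Current total: 5 + 3 + 1 + 2 + 1 + 0 = 12
Shortfall: 15 − 12 = 3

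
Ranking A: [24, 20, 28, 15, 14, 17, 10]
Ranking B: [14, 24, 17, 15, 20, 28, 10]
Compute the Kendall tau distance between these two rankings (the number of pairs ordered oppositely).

9 discordant pairs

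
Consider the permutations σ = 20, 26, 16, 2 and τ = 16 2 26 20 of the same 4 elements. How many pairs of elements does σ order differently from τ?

Assign each item its position (1..4) in the first ordering, then rewrite the second ordering as that position sequence:
positions: 20→1, 26→2, 16→3, 2→4
second ordering as positions: [3, 4, 2, 1]
Discordant pairs = inversions in this position sequence.
3: 2, 1 → 2
4: 2, 1 → 2
2: 1 → 1
1: 0
Total: 2 + 2 + 1 + 0 = 5

5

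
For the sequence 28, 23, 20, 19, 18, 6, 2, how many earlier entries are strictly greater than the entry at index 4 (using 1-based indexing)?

3

The element at index 4 is 19.
Elements before it: 28, 23, 20
Those larger than 19: 28, 23, 20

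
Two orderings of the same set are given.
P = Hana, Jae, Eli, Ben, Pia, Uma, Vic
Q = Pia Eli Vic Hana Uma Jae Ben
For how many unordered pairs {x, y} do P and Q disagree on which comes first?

Assign each item its position (1..7) in the first ordering, then rewrite the second ordering as that position sequence:
positions: Hana→1, Jae→2, Eli→3, Ben→4, Pia→5, Uma→6, Vic→7
second ordering as positions: [5, 3, 7, 1, 6, 2, 4]
Discordant pairs = inversions in this position sequence.
5: 3, 1, 2, 4 → 4
3: 1, 2 → 2
7: 1, 6, 2, 4 → 4
1: 0
6: 2, 4 → 2
2: 0
4: 0
Total: 4 + 2 + 4 + 0 + 2 + 0 + 0 = 12

12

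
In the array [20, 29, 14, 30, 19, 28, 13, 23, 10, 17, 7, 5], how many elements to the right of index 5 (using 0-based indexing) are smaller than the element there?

The element at index 5 is 28.
Elements after it: 13, 23, 10, 17, 7, 5
Those smaller than 28: 13, 23, 10, 17, 7, 5

6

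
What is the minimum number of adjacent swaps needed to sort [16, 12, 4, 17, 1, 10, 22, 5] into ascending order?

The minimum number of adjacent swaps to sort an array equals its inversion count, since every such swap removes exactly one inversion.
Count inversions — for each element, later elements that are smaller:
16: 12, 4, 1, 10, 5 → 5
12: 4, 1, 10, 5 → 4
4: 1 → 1
17: 1, 10, 5 → 3
1: none → 0
10: 5 → 1
22: 5 → 1
5: none → 0
Total inversions: 5 + 4 + 1 + 3 + 0 + 1 + 1 + 0 = 15

There are 15 swaps.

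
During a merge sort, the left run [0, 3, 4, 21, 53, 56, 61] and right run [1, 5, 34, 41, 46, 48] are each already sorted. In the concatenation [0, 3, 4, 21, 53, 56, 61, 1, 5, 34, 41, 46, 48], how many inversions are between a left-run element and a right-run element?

22 cross-inversions

Take each right-half value and tally the left-half values above it:
r = 1: 3, 4, 21, 53, 56, 61 → 6
r = 5: 21, 53, 56, 61 → 4
r = 34: 53, 56, 61 → 3
r = 41: 53, 56, 61 → 3
r = 46: 53, 56, 61 → 3
r = 48: 53, 56, 61 → 3
Cross-inversions: 6 + 4 + 3 + 3 + 3 + 3 = 22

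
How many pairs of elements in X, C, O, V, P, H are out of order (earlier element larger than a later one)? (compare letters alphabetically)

Listing every pair i<j with a[i]>a[j] (using 0-based positions):
(0,1): X > C
(0,2): X > O
(0,3): X > V
(0,4): X > P
(0,5): X > H
(2,5): O > H
(3,4): V > P
(3,5): V > H
(4,5): P > H
That's 9 pairs.

Inversions: 9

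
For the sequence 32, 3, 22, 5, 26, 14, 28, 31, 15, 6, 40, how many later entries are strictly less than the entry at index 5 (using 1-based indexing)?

3

The element at index 5 is 26.
Elements after it: 14, 28, 31, 15, 6, 40
Those smaller than 26: 14, 15, 6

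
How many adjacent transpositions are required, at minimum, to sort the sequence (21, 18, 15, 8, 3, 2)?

There are 15 swaps.

Minimum adjacent swaps = number of inversions (each swap of adjacent out-of-order elements removes one inversion and no swap can remove more).
Count inversions — for each element, later elements that are smaller:
21: 18, 15, 8, 3, 2 → 5
18: 15, 8, 3, 2 → 4
15: 8, 3, 2 → 3
8: 3, 2 → 2
3: 2 → 1
2: none → 0
Total inversions: 5 + 4 + 3 + 2 + 1 + 0 = 15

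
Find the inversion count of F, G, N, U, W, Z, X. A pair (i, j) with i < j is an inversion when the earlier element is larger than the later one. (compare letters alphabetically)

1 inversion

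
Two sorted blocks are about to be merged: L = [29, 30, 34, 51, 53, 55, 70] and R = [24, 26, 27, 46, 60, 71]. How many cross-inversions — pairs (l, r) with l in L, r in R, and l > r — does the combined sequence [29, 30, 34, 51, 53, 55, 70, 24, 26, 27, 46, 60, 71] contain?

Count, for every r in R, how many entries of L exceed r:
r = 24: 29, 30, 34, 51, 53, 55, 70 → 7
r = 26: 29, 30, 34, 51, 53, 55, 70 → 7
r = 27: 29, 30, 34, 51, 53, 55, 70 → 7
r = 46: 51, 53, 55, 70 → 4
r = 60: 70 → 1
r = 71: none → 0
Cross-inversions: 7 + 7 + 7 + 4 + 1 + 0 = 26

26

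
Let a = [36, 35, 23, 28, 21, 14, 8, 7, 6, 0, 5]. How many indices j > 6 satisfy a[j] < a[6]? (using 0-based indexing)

The element at index 6 is 8.
Elements after it: 7, 6, 0, 5
Those smaller than 8: 7, 6, 0, 5

4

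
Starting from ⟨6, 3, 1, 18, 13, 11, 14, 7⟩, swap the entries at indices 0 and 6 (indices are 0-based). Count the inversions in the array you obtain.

Positions 0 and 6 hold 6 and 14; after swapping, the array is [14, 3, 1, 18, 13, 11, 6, 7].
For each element, count later entries that are smaller:
14 → 3, 1, 13, 11, 6, 7 → 6
3 → 1 → 1
1 → none → 0
18 → 13, 11, 6, 7 → 4
13 → 11, 6, 7 → 3
11 → 6, 7 → 2
6 → none → 0
7 → none → 0
Sum: 6 + 1 + 0 + 4 + 3 + 2 + 0 + 0 = 16

16 inversions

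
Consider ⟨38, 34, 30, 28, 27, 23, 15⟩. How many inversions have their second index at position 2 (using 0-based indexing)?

2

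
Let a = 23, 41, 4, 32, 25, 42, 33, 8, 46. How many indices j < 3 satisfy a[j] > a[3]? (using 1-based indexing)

2

The element at index 3 is 4.
Elements before it: 23, 41
Those larger than 4: 23, 41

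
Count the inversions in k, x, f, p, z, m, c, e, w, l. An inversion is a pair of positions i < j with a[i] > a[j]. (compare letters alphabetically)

Sweep left to right; for each value list the smaller values that follow it:
k → f, c, e → 3
x → f, p, m, c, e, w, l → 7
f → c, e → 2
p → m, c, e, l → 4
z → m, c, e, w, l → 5
m → c, e, l → 3
c → none → 0
e → none → 0
w → l → 1
l → none → 0
Sum: 3 + 7 + 2 + 4 + 5 + 3 + 0 + 0 + 1 + 0 = 25

There are 25 out-of-order pairs.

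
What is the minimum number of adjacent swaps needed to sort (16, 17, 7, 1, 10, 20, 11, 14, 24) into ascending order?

13 swaps

The minimum number of adjacent swaps to sort an array equals its inversion count, since every such swap removes exactly one inversion.
Count inversions — for each element, later elements that are smaller:
16: 7, 1, 10, 11, 14 → 5
17: 7, 1, 10, 11, 14 → 5
7: 1 → 1
1: none → 0
10: none → 0
20: 11, 14 → 2
11: none → 0
14: none → 0
24: none → 0
Total inversions: 5 + 5 + 1 + 0 + 0 + 2 + 0 + 0 + 0 = 13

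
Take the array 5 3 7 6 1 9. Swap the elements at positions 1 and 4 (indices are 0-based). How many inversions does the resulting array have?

Positions 1 and 4 hold 3 and 1; after swapping, the array is [5, 1, 7, 6, 3, 9].
Count, for each position, how many later elements it exceeds:
5: 2
1: 0
7: 2
6: 1
3: 0
9: 0
Sum: 2 + 0 + 2 + 1 + 0 + 0 = 5

5 inversions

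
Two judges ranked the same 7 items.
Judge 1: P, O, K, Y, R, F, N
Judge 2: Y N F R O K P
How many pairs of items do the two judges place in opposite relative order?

Assign each item its position (1..7) in the first ordering, then rewrite the second ordering as that position sequence:
positions: P→1, O→2, K→3, Y→4, R→5, F→6, N→7
second ordering as positions: [4, 7, 6, 5, 2, 3, 1]
Discordant pairs = inversions in this position sequence.
4: 2, 3, 1 → 3
7: 6, 5, 2, 3, 1 → 5
6: 5, 2, 3, 1 → 4
5: 2, 3, 1 → 3
2: 1 → 1
3: 1 → 1
1: 0
Total: 3 + 5 + 4 + 3 + 1 + 1 + 0 = 17

There are 17 discordant pairs.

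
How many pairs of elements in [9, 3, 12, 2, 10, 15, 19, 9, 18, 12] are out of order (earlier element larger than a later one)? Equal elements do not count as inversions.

Element-by-element contributions:
9 → 3, 2 → 2
3 → 2 → 1
12 → 2, 10, 9 → 3
2 → none → 0
10 → 9 → 1
15 → 9, 12 → 2
19 → 9, 18, 12 → 3
9 → none → 0
18 → 12 → 1
12 → none → 0
Sum: 2 + 1 + 3 + 0 + 1 + 2 + 3 + 0 + 1 + 0 = 13

There are 13 inversions.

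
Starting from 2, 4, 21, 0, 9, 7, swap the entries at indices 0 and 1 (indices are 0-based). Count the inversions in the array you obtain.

Inversions: 7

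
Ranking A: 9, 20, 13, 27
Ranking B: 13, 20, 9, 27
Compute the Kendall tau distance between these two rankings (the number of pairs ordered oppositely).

Assign each item its position (1..4) in the first ordering, then rewrite the second ordering as that position sequence:
positions: 9→1, 20→2, 13→3, 27→4
second ordering as positions: [3, 2, 1, 4]
Discordant pairs = inversions in this position sequence.
3: 2, 1 → 2
2: 1 → 1
1: 0
4: 0
Total: 2 + 1 + 0 + 0 = 3

3 discordant pairs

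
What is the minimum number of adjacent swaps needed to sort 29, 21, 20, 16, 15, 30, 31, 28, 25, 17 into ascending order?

There are 24 adjacent swaps.

The minimum number of adjacent swaps to sort an array equals its inversion count, since every such swap removes exactly one inversion.
Count inversions — for each element, later elements that are smaller:
29: 21, 20, 16, 15, 28, 25, 17 → 7
21: 20, 16, 15, 17 → 4
20: 16, 15, 17 → 3
16: 15 → 1
15: none → 0
30: 28, 25, 17 → 3
31: 28, 25, 17 → 3
28: 25, 17 → 2
25: 17 → 1
17: none → 0
Total inversions: 7 + 4 + 3 + 1 + 0 + 3 + 3 + 2 + 1 + 0 = 24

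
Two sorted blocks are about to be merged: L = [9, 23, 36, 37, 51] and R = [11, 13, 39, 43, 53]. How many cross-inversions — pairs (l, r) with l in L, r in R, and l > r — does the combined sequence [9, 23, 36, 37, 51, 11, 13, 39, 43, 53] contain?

10

Count, for every r in R, how many entries of L exceed r:
r = 11: 23, 36, 37, 51 → 4
r = 13: 23, 36, 37, 51 → 4
r = 39: 51 → 1
r = 43: 51 → 1
r = 53: none → 0
Cross-inversions: 4 + 4 + 1 + 1 + 0 = 10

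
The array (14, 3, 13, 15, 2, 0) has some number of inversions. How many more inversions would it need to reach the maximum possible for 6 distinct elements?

Maximum inversions for 6 distinct elements is C(6, 2) = 6·5/2 = 15.
Current inversions — for each element, count later smaller elements:
14: 4
3: 2
13: 2
15: 2
2: 1
0: 0
Current total: 4 + 2 + 2 + 2 + 1 + 0 = 11
Shortfall: 15 − 11 = 4

4 inversions short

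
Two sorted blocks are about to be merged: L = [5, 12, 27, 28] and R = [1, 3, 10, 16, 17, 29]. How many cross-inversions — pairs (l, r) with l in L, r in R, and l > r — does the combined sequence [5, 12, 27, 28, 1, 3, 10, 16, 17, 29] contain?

15

For each element r of the right run, count left-run elements greater than r:
r = 1: 5, 12, 27, 28 → 4
r = 3: 5, 12, 27, 28 → 4
r = 10: 12, 27, 28 → 3
r = 16: 27, 28 → 2
r = 17: 27, 28 → 2
r = 29: none → 0
Cross-inversions: 4 + 4 + 3 + 2 + 2 + 0 = 15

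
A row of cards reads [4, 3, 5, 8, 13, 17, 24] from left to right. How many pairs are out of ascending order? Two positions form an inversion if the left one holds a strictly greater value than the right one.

Out-of-order index pairs (1-indexed):
(1,2): 4 > 3
That's 1 pair.

1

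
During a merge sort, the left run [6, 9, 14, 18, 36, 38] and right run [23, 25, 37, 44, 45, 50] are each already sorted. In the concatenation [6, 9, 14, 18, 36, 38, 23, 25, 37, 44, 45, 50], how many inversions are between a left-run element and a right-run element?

5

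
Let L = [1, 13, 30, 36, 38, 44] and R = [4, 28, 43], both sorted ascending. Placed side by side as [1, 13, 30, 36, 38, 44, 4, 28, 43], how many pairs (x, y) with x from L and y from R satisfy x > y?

10

Take each right-half value and tally the left-half values above it:
r = 4: 13, 30, 36, 38, 44 → 5
r = 28: 30, 36, 38, 44 → 4
r = 43: 44 → 1
Cross-inversions: 5 + 4 + 1 = 10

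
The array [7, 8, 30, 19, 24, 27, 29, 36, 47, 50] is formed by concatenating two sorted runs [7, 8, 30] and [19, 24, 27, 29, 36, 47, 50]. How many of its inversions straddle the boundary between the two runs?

There are 4 split inversions.

Take each right-half value and tally the left-half values above it:
r = 19: 30 → 1
r = 24: 30 → 1
r = 27: 30 → 1
r = 29: 30 → 1
r = 36: none → 0
r = 47: none → 0
r = 50: none → 0
Cross-inversions: 1 + 1 + 1 + 1 + 0 + 0 + 0 = 4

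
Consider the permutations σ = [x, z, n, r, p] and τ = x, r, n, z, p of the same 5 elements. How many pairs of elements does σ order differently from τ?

There are 3 discordant pairs.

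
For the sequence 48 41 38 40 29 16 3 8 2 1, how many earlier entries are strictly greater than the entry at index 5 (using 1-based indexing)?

The element at index 5 is 29.
Elements before it: 48, 41, 38, 40
Those larger than 29: 48, 41, 38, 40

4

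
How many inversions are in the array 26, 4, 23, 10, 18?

6 out-of-order pairs

For each element, count later entries that are smaller:
26 → 4, 23, 10, 18 → 4
4 → none → 0
23 → 10, 18 → 2
10 → none → 0
18 → none → 0
Sum: 4 + 0 + 2 + 0 + 0 = 6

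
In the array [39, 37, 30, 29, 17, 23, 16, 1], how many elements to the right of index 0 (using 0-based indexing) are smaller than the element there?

The element at index 0 is 39.
Elements after it: 37, 30, 29, 17, 23, 16, 1
Those smaller than 39: 37, 30, 29, 17, 23, 16, 1

7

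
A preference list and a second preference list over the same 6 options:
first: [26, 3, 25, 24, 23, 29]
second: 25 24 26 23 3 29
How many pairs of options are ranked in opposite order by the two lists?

5

Assign each item its position (1..6) in the first ordering, then rewrite the second ordering as that position sequence:
positions: 26→1, 3→2, 25→3, 24→4, 23→5, 29→6
second ordering as positions: [3, 4, 1, 5, 2, 6]
Discordant pairs = inversions in this position sequence.
3: 1, 2 → 2
4: 1, 2 → 2
1: 0
5: 2 → 1
2: 0
6: 0
Total: 2 + 2 + 0 + 1 + 0 + 0 = 5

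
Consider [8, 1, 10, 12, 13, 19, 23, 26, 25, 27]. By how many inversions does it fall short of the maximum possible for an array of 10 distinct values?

43 inversions short

Maximum inversions for 10 distinct elements is C(10, 2) = 10·9/2 = 45.
Current inversions — for each element, count later smaller elements:
8: 1
1: 0
10: 0
12: 0
13: 0
19: 0
23: 0
26: 1
25: 0
27: 0
Current total: 1 + 0 + 0 + 0 + 0 + 0 + 0 + 1 + 0 + 0 = 2
Shortfall: 45 − 2 = 43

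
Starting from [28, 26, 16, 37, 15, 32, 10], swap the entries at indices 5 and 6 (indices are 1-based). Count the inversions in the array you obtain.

Positions 5 and 6 hold 15 and 32; after swapping, the array is [28, 26, 16, 37, 32, 15, 10].
Count, for each position, how many later elements it exceeds:
28 → 26, 16, 15, 10 → 4
26 → 16, 15, 10 → 3
16 → 15, 10 → 2
37 → 32, 15, 10 → 3
32 → 15, 10 → 2
15 → 10 → 1
10 → none → 0
Sum: 4 + 3 + 2 + 3 + 2 + 1 + 0 = 15

There are 15 inversions.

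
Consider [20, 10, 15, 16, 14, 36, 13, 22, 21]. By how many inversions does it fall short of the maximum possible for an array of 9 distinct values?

Maximum inversions for 9 distinct elements is C(9, 2) = 9·8/2 = 36.
Current inversions — for each element, count later smaller elements:
20: 5
10: 0
15: 2
16: 2
14: 1
36: 3
13: 0
22: 1
21: 0
Current total: 5 + 0 + 2 + 2 + 1 + 3 + 0 + 1 + 0 = 14
Shortfall: 36 − 14 = 22

22 inversions short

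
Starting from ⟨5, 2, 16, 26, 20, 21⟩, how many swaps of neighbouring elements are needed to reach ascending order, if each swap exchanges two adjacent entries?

3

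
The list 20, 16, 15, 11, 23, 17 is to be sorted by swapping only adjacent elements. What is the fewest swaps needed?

8

The minimum number of adjacent swaps to sort an array equals its inversion count, since every such swap removes exactly one inversion.
Count inversions — for each element, later elements that are smaller:
20: 16, 15, 11, 17 → 4
16: 15, 11 → 2
15: 11 → 1
11: none → 0
23: 17 → 1
17: none → 0
Total inversions: 4 + 2 + 1 + 0 + 1 + 0 = 8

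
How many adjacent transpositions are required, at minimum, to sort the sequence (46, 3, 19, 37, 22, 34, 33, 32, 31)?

19

The minimum number of adjacent swaps to sort an array equals its inversion count, since every such swap removes exactly one inversion.
Count inversions — for each element, later elements that are smaller:
46: 3, 19, 37, 22, 34, 33, 32, 31 → 8
3: none → 0
19: none → 0
37: 22, 34, 33, 32, 31 → 5
22: none → 0
34: 33, 32, 31 → 3
33: 32, 31 → 2
32: 31 → 1
31: none → 0
Total inversions: 8 + 0 + 0 + 5 + 0 + 3 + 2 + 1 + 0 = 19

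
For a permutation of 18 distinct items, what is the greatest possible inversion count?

Inversions: 153

A reversed (strictly descending) arrangement makes every pair an inversion, giving C(18, 2) inversions.
C(18, 2) = 18·17/2 = 153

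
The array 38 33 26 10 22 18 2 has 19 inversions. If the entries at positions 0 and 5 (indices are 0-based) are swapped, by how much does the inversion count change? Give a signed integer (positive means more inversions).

-7

Positions 0 and 5 hold 38 and 18; after swapping, the array is [18, 33, 26, 10, 22, 38, 2].
Sweep left to right; for each value list the smaller values that follow it:
18 → 10, 2 → 2
33 → 26, 10, 22, 2 → 4
26 → 10, 22, 2 → 3
10 → 2 → 1
22 → 2 → 1
38 → 2 → 1
2 → none → 0
Sum: 2 + 4 + 3 + 1 + 1 + 1 + 0 = 12
Change: 12 − 19 = -7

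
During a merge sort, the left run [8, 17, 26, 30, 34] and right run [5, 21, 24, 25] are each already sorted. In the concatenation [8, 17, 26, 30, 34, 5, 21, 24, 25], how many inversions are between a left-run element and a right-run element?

14

For each element r of the right run, count left-run elements greater than r:
r = 5: 8, 17, 26, 30, 34 → 5
r = 21: 26, 30, 34 → 3
r = 24: 26, 30, 34 → 3
r = 25: 26, 30, 34 → 3
Cross-inversions: 5 + 3 + 3 + 3 = 14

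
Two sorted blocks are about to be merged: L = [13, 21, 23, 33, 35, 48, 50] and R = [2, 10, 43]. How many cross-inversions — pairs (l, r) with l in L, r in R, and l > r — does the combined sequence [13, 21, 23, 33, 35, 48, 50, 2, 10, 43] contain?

Take each right-half value and tally the left-half values above it:
r = 2: 13, 21, 23, 33, 35, 48, 50 → 7
r = 10: 13, 21, 23, 33, 35, 48, 50 → 7
r = 43: 48, 50 → 2
Cross-inversions: 7 + 7 + 2 = 16

16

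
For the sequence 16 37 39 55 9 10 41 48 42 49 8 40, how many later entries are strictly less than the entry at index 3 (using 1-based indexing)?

3 such elements

The element at index 3 is 39.
Elements after it: 55, 9, 10, 41, 48, 42, 49, 8, 40
Those smaller than 39: 9, 10, 8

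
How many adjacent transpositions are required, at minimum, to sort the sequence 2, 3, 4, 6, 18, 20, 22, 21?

1 swap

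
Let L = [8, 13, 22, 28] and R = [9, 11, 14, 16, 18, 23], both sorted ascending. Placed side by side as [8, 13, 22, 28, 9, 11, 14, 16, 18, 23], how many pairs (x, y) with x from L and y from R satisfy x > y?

13 split inversions

Take each right-half value and tally the left-half values above it:
r = 9: 13, 22, 28 → 3
r = 11: 13, 22, 28 → 3
r = 14: 22, 28 → 2
r = 16: 22, 28 → 2
r = 18: 22, 28 → 2
r = 23: 28 → 1
Cross-inversions: 3 + 3 + 2 + 2 + 2 + 1 = 13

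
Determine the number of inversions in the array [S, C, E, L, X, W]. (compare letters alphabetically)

Inversions: 4

Count, for each position, how many later elements it exceeds:
S → C, E, L → 3
C → none → 0
E → none → 0
L → none → 0
X → W → 1
W → none → 0
Sum: 3 + 0 + 0 + 0 + 1 + 0 = 4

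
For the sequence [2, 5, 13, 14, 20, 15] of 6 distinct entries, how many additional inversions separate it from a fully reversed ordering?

14

Maximum inversions for 6 distinct elements is C(6, 2) = 6·5/2 = 15.
Current inversions — for each element, count later smaller elements:
2: 0
5: 0
13: 0
14: 0
20: 1
15: 0
Current total: 0 + 0 + 0 + 0 + 1 + 0 = 1
Shortfall: 15 − 1 = 14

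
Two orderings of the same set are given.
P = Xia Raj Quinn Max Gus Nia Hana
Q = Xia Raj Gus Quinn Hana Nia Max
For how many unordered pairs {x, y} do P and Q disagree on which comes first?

Assign each item its position (1..7) in the first ordering, then rewrite the second ordering as that position sequence:
positions: Xia→1, Raj→2, Quinn→3, Max→4, Gus→5, Nia→6, Hana→7
second ordering as positions: [1, 2, 5, 3, 7, 6, 4]
Discordant pairs = inversions in this position sequence.
1: 0
2: 0
5: 3, 4 → 2
3: 0
7: 6, 4 → 2
6: 4 → 1
4: 0
Total: 0 + 0 + 2 + 0 + 2 + 1 + 0 = 5

Disagreeing pairs: 5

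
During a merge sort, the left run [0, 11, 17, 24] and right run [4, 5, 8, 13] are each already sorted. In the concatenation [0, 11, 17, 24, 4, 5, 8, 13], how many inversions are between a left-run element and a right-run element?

There are 11 split inversions.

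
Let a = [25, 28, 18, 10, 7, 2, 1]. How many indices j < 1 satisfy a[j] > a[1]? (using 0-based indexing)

0

The element at index 1 is 28.
Elements before it: 25
None of them are larger than 28.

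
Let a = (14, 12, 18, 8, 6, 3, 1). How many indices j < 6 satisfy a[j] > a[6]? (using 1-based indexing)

5 such elements

The element at index 6 is 3.
Elements before it: 14, 12, 18, 8, 6
Those larger than 3: 14, 12, 18, 8, 6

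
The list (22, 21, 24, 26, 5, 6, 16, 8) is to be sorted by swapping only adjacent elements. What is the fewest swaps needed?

18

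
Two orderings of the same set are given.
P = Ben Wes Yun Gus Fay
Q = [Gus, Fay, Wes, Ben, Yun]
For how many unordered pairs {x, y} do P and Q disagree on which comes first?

7

Assign each item its position (1..5) in the first ordering, then rewrite the second ordering as that position sequence:
positions: Ben→1, Wes→2, Yun→3, Gus→4, Fay→5
second ordering as positions: [4, 5, 2, 1, 3]
Discordant pairs = inversions in this position sequence.
4: 2, 1, 3 → 3
5: 2, 1, 3 → 3
2: 1 → 1
1: 0
3: 0
Total: 3 + 3 + 1 + 0 + 0 = 7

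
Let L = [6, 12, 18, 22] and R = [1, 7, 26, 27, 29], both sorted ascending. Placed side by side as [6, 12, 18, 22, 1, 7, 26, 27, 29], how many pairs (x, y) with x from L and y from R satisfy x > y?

Take each right-half value and tally the left-half values above it:
r = 1: 6, 12, 18, 22 → 4
r = 7: 12, 18, 22 → 3
r = 26: none → 0
r = 27: none → 0
r = 29: none → 0
Cross-inversions: 4 + 3 + 0 + 0 + 0 = 7

7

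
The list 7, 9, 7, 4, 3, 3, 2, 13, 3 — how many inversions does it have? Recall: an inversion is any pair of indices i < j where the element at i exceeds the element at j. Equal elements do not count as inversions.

23 inversions

For each element, count later entries that are smaller:
7 → 4, 3, 3, 2, 3 → 5
9 → 7, 4, 3, 3, 2, 3 → 6
7 → 4, 3, 3, 2, 3 → 5
4 → 3, 3, 2, 3 → 4
3 → 2 → 1
3 → 2 → 1
2 → none → 0
13 → 3 → 1
3 → none → 0
Sum: 5 + 6 + 5 + 4 + 1 + 1 + 0 + 1 + 0 = 23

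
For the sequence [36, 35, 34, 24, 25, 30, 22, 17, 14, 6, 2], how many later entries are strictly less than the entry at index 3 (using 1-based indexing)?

8 such elements

The element at index 3 is 34.
Elements after it: 24, 25, 30, 22, 17, 14, 6, 2
Those smaller than 34: 24, 25, 30, 22, 17, 14, 6, 2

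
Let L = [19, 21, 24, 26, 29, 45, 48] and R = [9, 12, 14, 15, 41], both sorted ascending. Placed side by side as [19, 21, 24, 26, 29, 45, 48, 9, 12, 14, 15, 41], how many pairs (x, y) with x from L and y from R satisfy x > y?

For each element r of the right run, count left-run elements greater than r:
r = 9: 19, 21, 24, 26, 29, 45, 48 → 7
r = 12: 19, 21, 24, 26, 29, 45, 48 → 7
r = 14: 19, 21, 24, 26, 29, 45, 48 → 7
r = 15: 19, 21, 24, 26, 29, 45, 48 → 7
r = 41: 45, 48 → 2
Cross-inversions: 7 + 7 + 7 + 7 + 2 = 30

Split inversions: 30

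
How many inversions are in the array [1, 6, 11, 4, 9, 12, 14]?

3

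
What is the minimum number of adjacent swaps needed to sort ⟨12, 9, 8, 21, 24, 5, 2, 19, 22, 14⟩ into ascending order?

21 swaps

Each adjacent swap fixes exactly one inversion, so the minimum swap count equals the number of inversions.
Count inversions — for each element, later elements that are smaller:
12: 9, 8, 5, 2 → 4
9: 8, 5, 2 → 3
8: 5, 2 → 2
21: 5, 2, 19, 14 → 4
24: 5, 2, 19, 22, 14 → 5
5: 2 → 1
2: none → 0
19: 14 → 1
22: 14 → 1
14: none → 0
Total inversions: 4 + 3 + 2 + 4 + 5 + 1 + 0 + 1 + 1 + 0 = 21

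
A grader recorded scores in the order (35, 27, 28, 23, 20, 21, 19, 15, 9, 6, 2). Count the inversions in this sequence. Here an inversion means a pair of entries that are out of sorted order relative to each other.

Count, for each position, how many later elements it exceeds:
35 → 27, 28, 23, 20, 21, 19, 15, 9, 6, 2 → 10
27 → 23, 20, 21, 19, 15, 9, 6, 2 → 8
28 → 23, 20, 21, 19, 15, 9, 6, 2 → 8
23 → 20, 21, 19, 15, 9, 6, 2 → 7
20 → 19, 15, 9, 6, 2 → 5
21 → 19, 15, 9, 6, 2 → 5
19 → 15, 9, 6, 2 → 4
15 → 9, 6, 2 → 3
9 → 6, 2 → 2
6 → 2 → 1
2 → none → 0
Sum: 10 + 8 + 8 + 7 + 5 + 5 + 4 + 3 + 2 + 1 + 0 = 53

53 inversions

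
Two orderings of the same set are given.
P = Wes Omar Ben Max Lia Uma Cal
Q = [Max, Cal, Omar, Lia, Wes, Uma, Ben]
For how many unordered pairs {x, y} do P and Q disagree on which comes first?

12

Assign each item its position (1..7) in the first ordering, then rewrite the second ordering as that position sequence:
positions: Wes→1, Omar→2, Ben→3, Max→4, Lia→5, Uma→6, Cal→7
second ordering as positions: [4, 7, 2, 5, 1, 6, 3]
Discordant pairs = inversions in this position sequence.
4: 2, 1, 3 → 3
7: 2, 5, 1, 6, 3 → 5
2: 1 → 1
5: 1, 3 → 2
1: 0
6: 3 → 1
3: 0
Total: 3 + 5 + 1 + 2 + 0 + 1 + 0 = 12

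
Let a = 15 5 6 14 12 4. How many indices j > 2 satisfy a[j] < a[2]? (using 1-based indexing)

1

The element at index 2 is 5.
Elements after it: 6, 14, 12, 4
Those smaller than 5: 4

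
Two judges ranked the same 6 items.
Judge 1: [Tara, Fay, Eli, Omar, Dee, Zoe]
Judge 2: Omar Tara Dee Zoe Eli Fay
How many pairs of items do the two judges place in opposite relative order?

8 discordant pairs

Assign each item its position (1..6) in the first ordering, then rewrite the second ordering as that position sequence:
positions: Tara→1, Fay→2, Eli→3, Omar→4, Dee→5, Zoe→6
second ordering as positions: [4, 1, 5, 6, 3, 2]
Discordant pairs = inversions in this position sequence.
4: 1, 3, 2 → 3
1: 0
5: 3, 2 → 2
6: 3, 2 → 2
3: 2 → 1
2: 0
Total: 3 + 0 + 2 + 2 + 1 + 0 = 8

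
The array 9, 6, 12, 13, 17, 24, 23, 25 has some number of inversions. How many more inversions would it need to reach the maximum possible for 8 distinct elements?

26 inversions short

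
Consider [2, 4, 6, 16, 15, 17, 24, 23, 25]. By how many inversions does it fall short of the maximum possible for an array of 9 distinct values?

Maximum inversions for 9 distinct elements is C(9, 2) = 9·8/2 = 36.
Current inversions — for each element, count later smaller elements:
2: 0
4: 0
6: 0
16: 1
15: 0
17: 0
24: 1
23: 0
25: 0
Current total: 0 + 0 + 0 + 1 + 0 + 0 + 1 + 0 + 0 = 2
Shortfall: 36 − 2 = 34

34 inversions short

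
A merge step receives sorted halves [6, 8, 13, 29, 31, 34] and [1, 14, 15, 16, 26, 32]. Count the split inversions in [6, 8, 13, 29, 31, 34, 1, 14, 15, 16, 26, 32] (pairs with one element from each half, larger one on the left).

There are 19 split inversions.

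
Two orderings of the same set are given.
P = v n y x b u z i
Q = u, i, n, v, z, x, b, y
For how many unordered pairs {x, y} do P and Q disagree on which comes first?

Assign each item its position (1..8) in the first ordering, then rewrite the second ordering as that position sequence:
positions: v→1, n→2, y→3, x→4, b→5, u→6, z→7, i→8
second ordering as positions: [6, 8, 2, 1, 7, 4, 5, 3]
Discordant pairs = inversions in this position sequence.
6: 2, 1, 4, 5, 3 → 5
8: 2, 1, 7, 4, 5, 3 → 6
2: 1 → 1
1: 0
7: 4, 5, 3 → 3
4: 3 → 1
5: 3 → 1
3: 0
Total: 5 + 6 + 1 + 0 + 3 + 1 + 1 + 0 = 17

17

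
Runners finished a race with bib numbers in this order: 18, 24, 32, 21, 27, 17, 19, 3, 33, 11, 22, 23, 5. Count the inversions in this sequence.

46 inversions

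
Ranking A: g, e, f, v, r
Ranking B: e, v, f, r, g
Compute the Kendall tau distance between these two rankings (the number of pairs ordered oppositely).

Assign each item its position (1..5) in the first ordering, then rewrite the second ordering as that position sequence:
positions: g→1, e→2, f→3, v→4, r→5
second ordering as positions: [2, 4, 3, 5, 1]
Discordant pairs = inversions in this position sequence.
2: 1 → 1
4: 3, 1 → 2
3: 1 → 1
5: 1 → 1
1: 0
Total: 1 + 2 + 1 + 1 + 0 = 5

5 discordant pairs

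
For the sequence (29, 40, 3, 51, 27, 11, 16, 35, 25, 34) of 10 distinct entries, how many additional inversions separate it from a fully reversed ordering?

22 inversions short

Maximum inversions for 10 distinct elements is C(10, 2) = 10·9/2 = 45.
Current inversions — for each element, count later smaller elements:
29: 5
40: 7
3: 0
51: 6
27: 3
11: 0
16: 0
35: 2
25: 0
34: 0
Current total: 5 + 7 + 0 + 6 + 3 + 0 + 0 + 2 + 0 + 0 = 23
Shortfall: 45 − 23 = 22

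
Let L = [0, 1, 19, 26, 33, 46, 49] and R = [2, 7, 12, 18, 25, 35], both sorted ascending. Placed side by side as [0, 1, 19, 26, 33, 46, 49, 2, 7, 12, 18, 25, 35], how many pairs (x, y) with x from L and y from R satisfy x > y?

26

Count, for every r in R, how many entries of L exceed r:
r = 2: 19, 26, 33, 46, 49 → 5
r = 7: 19, 26, 33, 46, 49 → 5
r = 12: 19, 26, 33, 46, 49 → 5
r = 18: 19, 26, 33, 46, 49 → 5
r = 25: 26, 33, 46, 49 → 4
r = 35: 46, 49 → 2
Cross-inversions: 5 + 5 + 5 + 5 + 4 + 2 = 26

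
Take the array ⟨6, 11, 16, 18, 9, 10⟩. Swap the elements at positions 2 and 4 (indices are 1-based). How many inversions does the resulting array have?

Inversions: 9

Positions 2 and 4 hold 11 and 18; after swapping, the array is [6, 18, 16, 11, 9, 10].
Element-by-element contributions:
6 → none → 0
18 → 16, 11, 9, 10 → 4
16 → 11, 9, 10 → 3
11 → 9, 10 → 2
9 → none → 0
10 → none → 0
Sum: 0 + 4 + 3 + 2 + 0 + 0 = 9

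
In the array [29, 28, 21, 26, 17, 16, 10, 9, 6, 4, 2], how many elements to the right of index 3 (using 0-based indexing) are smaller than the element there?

7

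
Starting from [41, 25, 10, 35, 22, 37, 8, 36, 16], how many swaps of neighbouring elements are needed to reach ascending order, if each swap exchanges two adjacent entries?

22

Each adjacent swap fixes exactly one inversion, so the minimum swap count equals the number of inversions.
Count inversions — for each element, later elements that are smaller:
41: 25, 10, 35, 22, 37, 8, 36, 16 → 8
25: 10, 22, 8, 16 → 4
10: 8 → 1
35: 22, 8, 16 → 3
22: 8, 16 → 2
37: 8, 36, 16 → 3
8: none → 0
36: 16 → 1
16: none → 0
Total inversions: 8 + 4 + 1 + 3 + 2 + 3 + 0 + 1 + 0 = 22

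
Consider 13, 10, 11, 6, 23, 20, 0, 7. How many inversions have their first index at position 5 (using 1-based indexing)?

3

The element at index 5 is 23.
Elements after it: 20, 0, 7
Those smaller than 23: 20, 0, 7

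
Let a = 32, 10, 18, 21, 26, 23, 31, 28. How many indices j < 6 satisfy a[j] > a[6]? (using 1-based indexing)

The element at index 6 is 23.
Elements before it: 32, 10, 18, 21, 26
Those larger than 23: 32, 26

2 such elements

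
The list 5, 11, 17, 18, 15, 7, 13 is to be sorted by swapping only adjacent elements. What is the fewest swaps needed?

9

Each adjacent swap fixes exactly one inversion, so the minimum swap count equals the number of inversions.
Count inversions — for each element, later elements that are smaller:
5: none → 0
11: 7 → 1
17: 15, 7, 13 → 3
18: 15, 7, 13 → 3
15: 7, 13 → 2
7: none → 0
13: none → 0
Total inversions: 0 + 1 + 3 + 3 + 2 + 0 + 0 = 9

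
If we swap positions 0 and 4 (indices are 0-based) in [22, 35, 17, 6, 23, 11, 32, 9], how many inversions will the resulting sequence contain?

Positions 0 and 4 hold 22 and 23; after swapping, the array is [23, 35, 17, 6, 22, 11, 32, 9].
For each element, count later entries that are smaller:
23 → 17, 6, 22, 11, 9 → 5
35 → 17, 6, 22, 11, 32, 9 → 6
17 → 6, 11, 9 → 3
6 → none → 0
22 → 11, 9 → 2
11 → 9 → 1
32 → 9 → 1
9 → none → 0
Sum: 5 + 6 + 3 + 0 + 2 + 1 + 1 + 0 = 18

18 inversions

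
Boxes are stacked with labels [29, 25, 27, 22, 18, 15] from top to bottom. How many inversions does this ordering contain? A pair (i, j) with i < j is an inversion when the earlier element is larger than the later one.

There are 14 inversions.

Count, for each position, how many later elements it exceeds:
29 → 25, 27, 22, 18, 15 → 5
25 → 22, 18, 15 → 3
27 → 22, 18, 15 → 3
22 → 18, 15 → 2
18 → 15 → 1
15 → none → 0
Sum: 5 + 3 + 3 + 2 + 1 + 0 = 14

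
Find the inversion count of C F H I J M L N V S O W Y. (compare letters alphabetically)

Count, for each position, how many later elements it exceeds:
C: 0
F: 0
H: 0
I: 0
J: 0
M: 1
L: 0
N: 0
V: 2
S: 1
O: 0
W: 0
Y: 0
Sum: 0 + 0 + 0 + 0 + 0 + 1 + 0 + 0 + 2 + 1 + 0 + 0 + 0 = 4

4 inversions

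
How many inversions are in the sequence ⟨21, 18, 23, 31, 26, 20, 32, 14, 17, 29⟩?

There are 22 out-of-order pairs.

Count, for each position, how many later elements it exceeds:
21: 4
18: 2
23: 3
31: 5
26: 3
20: 2
32: 3
14: 0
17: 0
29: 0
Sum: 4 + 2 + 3 + 5 + 3 + 2 + 3 + 0 + 0 + 0 = 22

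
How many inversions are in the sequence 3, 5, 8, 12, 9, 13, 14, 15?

1

For each element, count later entries that are smaller:
3 → none → 0
5 → none → 0
8 → none → 0
12 → 9 → 1
9 → none → 0
13 → none → 0
14 → none → 0
15 → none → 0
Sum: 0 + 0 + 0 + 1 + 0 + 0 + 0 + 0 = 1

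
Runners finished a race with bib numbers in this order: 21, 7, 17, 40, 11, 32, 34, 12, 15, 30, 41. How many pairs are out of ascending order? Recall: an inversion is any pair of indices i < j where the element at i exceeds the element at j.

Element-by-element contributions:
21 → 7, 17, 11, 12, 15 → 5
7 → none → 0
17 → 11, 12, 15 → 3
40 → 11, 32, 34, 12, 15, 30 → 6
11 → none → 0
32 → 12, 15, 30 → 3
34 → 12, 15, 30 → 3
12 → none → 0
15 → none → 0
30 → none → 0
41 → none → 0
Sum: 5 + 0 + 3 + 6 + 0 + 3 + 3 + 0 + 0 + 0 + 0 = 20

There are 20 inversions.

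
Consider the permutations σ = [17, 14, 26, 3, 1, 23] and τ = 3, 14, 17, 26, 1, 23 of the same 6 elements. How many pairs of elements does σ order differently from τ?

Discordant pairs: 4

Assign each item its position (1..6) in the first ordering, then rewrite the second ordering as that position sequence:
positions: 17→1, 14→2, 26→3, 3→4, 1→5, 23→6
second ordering as positions: [4, 2, 1, 3, 5, 6]
Discordant pairs = inversions in this position sequence.
4: 2, 1, 3 → 3
2: 1 → 1
1: 0
3: 0
5: 0
6: 0
Total: 3 + 1 + 0 + 0 + 0 + 0 = 4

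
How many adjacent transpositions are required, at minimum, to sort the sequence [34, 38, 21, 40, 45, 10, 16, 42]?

Each adjacent swap fixes exactly one inversion, so the minimum swap count equals the number of inversions.
Count inversions — for each element, later elements that are smaller:
34: 21, 10, 16 → 3
38: 21, 10, 16 → 3
21: 10, 16 → 2
40: 10, 16 → 2
45: 10, 16, 42 → 3
10: none → 0
16: none → 0
42: none → 0
Total inversions: 3 + 3 + 2 + 2 + 3 + 0 + 0 + 0 = 13

There are 13 swaps.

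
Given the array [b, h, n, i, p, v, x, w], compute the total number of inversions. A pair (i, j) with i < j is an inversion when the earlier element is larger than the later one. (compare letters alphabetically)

Sweep left to right; for each value list the smaller values that follow it:
b: 0
h: 0
n: 1
i: 0
p: 0
v: 0
x: 1
w: 0
Sum: 0 + 0 + 1 + 0 + 0 + 0 + 1 + 0 = 2

2 out-of-order pairs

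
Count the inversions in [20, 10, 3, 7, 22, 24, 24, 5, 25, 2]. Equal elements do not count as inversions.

Count, for each position, how many later elements it exceeds:
20 → 10, 3, 7, 5, 2 → 5
10 → 3, 7, 5, 2 → 4
3 → 2 → 1
7 → 5, 2 → 2
22 → 5, 2 → 2
24 → 5, 2 → 2
24 → 5, 2 → 2
5 → 2 → 1
25 → 2 → 1
2 → none → 0
Sum: 5 + 4 + 1 + 2 + 2 + 2 + 2 + 1 + 1 + 0 = 20

20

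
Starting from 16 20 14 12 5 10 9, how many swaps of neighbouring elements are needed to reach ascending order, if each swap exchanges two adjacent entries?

The minimum number of adjacent swaps to sort an array equals its inversion count, since every such swap removes exactly one inversion.
Count inversions — for each element, later elements that are smaller:
16: 14, 12, 5, 10, 9 → 5
20: 14, 12, 5, 10, 9 → 5
14: 12, 5, 10, 9 → 4
12: 5, 10, 9 → 3
5: none → 0
10: 9 → 1
9: none → 0
Total inversions: 5 + 5 + 4 + 3 + 0 + 1 + 0 = 18

18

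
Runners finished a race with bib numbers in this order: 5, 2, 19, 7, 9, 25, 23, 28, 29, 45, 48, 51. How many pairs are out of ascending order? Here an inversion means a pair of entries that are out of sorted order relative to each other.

4 inversions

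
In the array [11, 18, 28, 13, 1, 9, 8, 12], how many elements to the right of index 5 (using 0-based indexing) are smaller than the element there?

1

The element at index 5 is 9.
Elements after it: 8, 12
Those smaller than 9: 8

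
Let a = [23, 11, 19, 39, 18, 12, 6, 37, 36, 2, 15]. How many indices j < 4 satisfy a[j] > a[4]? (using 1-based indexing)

The element at index 4 is 39.
Elements before it: 23, 11, 19
None of them are larger than 39.

0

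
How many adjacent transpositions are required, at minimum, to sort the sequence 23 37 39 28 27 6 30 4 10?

25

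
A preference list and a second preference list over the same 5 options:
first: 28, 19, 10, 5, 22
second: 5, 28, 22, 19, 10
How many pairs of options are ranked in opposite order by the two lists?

5 pairs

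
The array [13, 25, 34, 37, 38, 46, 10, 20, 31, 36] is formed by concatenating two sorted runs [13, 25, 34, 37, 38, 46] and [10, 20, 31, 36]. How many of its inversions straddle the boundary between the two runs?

18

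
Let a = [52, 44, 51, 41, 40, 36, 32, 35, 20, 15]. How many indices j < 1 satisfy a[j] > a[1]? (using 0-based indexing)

1 such element

The element at index 1 is 44.
Elements before it: 52
Those larger than 44: 52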